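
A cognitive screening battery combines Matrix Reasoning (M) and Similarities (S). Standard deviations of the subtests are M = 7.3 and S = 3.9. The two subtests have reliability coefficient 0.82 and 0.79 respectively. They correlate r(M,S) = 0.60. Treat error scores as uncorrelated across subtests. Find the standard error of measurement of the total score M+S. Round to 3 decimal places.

Var(total) = 68.5 + 34.164 = 102.664.
True-score variance = 55.7137 + 34.164 = 89.8777, so reliability = 0.8755.
Error variance = 102.664 − 89.8777 = 12.7863; SEM = √12.7863 = 3.576.

3.576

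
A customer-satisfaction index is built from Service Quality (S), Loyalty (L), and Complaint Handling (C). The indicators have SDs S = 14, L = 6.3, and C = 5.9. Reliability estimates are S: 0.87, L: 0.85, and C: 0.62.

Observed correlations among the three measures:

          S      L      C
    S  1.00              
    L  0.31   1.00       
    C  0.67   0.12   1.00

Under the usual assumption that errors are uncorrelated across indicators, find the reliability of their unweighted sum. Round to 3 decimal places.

Var(S+L+C) = 14² + 6.3² + 5.9² + 2·[14·6.3·0.31 + 14·5.9·0.67 + 6.3·5.9·0.12] = 270.5 + 174.289 = 444.789.
With uncorrelated errors the cross-covariances are all true-score covariance, so they carry over unchanged; only the diagonal terms shrink to ρᵢσᵢ².
True-score variance = [14²·0.87 + 6.3²·0.85 + 5.9²·0.62] + 174.289 = 225.839 + 174.289 = 400.128.
Reliability = 400.128 / 444.789 = 0.900.

0.900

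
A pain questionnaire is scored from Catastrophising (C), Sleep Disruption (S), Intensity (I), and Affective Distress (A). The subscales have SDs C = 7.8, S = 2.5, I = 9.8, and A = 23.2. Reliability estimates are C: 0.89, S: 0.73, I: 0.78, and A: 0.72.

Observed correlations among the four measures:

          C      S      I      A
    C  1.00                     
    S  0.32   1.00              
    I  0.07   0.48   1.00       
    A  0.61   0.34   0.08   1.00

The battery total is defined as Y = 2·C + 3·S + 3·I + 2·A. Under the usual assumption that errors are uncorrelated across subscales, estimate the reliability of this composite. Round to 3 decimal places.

Var(Y) = 2²·7.8² + 3²·2.5² + 3²·9.8² + 2²·23.2² + 2·[6·7.8·2.5·0.32 + 6·7.8·9.8·0.07 + 4·7.8·23.2·0.61 + 9·2.5·9.8·0.48 + 6·2.5·23.2·0.34 + 6·9.8·23.2·0.08] = 3316.93 + 1688.76 = 5005.69.
With uncorrelated errors the cross-covariances are all true-score covariance, so they carry over unchanged; only the diagonal terms shrink to ρᵢσᵢ².
True-score variance = [2²·7.8²·0.89 + 3²·2.5²·0.73 + 3²·9.8²·0.78 + 2²·23.2²·0.72] + 1688.76 = 2481.98 + 1688.76 = 4170.74.
Reliability = 4170.74 / 5005.69 = 0.833.

0.833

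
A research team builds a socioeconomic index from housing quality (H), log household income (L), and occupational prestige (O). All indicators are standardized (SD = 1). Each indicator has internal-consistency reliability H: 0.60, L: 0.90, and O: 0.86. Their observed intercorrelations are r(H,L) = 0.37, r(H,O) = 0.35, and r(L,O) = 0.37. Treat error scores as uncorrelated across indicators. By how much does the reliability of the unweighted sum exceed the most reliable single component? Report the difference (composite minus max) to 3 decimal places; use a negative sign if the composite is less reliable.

-0.024

Var(sum) = 3 + 2.18 = 5.18; true-score variance = 2.36 + 2.18 = 4.54; composite reliability = 0.8764.
Max component reliability = 0.9000.
Difference = 0.8764 − 0.9000 = -0.024.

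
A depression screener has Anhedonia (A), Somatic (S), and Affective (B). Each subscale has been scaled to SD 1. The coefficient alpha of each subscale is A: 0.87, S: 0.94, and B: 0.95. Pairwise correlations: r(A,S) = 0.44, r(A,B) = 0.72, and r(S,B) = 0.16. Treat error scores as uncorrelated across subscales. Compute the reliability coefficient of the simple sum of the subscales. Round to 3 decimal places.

Var(A+S+B) = 3 + 2·[0.44 + 0.72 + 0.16] = 3 + 2.64 = 5.64.
Because errors are independent across components, Cov(Tᵢ,Tⱼ) = Cov(Xᵢ,Xⱼ); the off-diagonal part of the true-score variance is the same as above.
True-score variance = [0.87 + 0.94 + 0.95] + 2.64 = 2.76 + 2.64 = 5.4.
Reliability = 5.4 / 5.64 = 0.957.

0.957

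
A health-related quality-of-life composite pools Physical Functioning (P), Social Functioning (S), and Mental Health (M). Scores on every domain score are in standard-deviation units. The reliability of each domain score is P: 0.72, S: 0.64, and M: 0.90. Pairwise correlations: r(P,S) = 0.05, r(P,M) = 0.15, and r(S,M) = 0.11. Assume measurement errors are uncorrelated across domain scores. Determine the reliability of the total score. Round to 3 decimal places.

Var(P+S+M) = 3 + 2·[0.05 + 0.15 + 0.11] = 3 + 0.62 = 3.62.
Under uncorrelated errors the observed covariances equal the true-score covariances, so only the own-variance terms attenuate.
True-score variance = [0.72 + 0.64 + 0.90] + 0.62 = 2.26 + 0.62 = 2.88.
Reliability = 2.88 / 3.62 = 0.796.

0.796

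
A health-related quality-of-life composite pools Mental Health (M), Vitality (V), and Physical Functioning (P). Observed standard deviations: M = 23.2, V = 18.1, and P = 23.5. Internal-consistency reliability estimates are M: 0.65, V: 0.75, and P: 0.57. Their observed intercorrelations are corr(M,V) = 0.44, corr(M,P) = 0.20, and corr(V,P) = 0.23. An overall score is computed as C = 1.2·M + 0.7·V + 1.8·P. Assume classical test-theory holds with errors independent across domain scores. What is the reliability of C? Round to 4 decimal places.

Var(C) = 1.2²·23.2² + 0.7²·18.1² + 1.8²·23.5² + 2·[0.84·23.2·18.1·0.44 + 2.16·23.2·23.5·0.20 + 1.26·18.1·23.5·0.23] = 2724.88 + 1027.99 = 3752.88.
Under uncorrelated errors the observed covariances equal the true-score covariances, so only the own-variance terms attenuate.
True-score variance = [1.2²·23.2²·0.65 + 0.7²·18.1²·0.75 + 1.8²·23.5²·0.57] + 1027.99 = 1644.08 + 1027.99 = 2672.08.
Reliability = 2672.08 / 3752.88 = 0.7120.

0.7120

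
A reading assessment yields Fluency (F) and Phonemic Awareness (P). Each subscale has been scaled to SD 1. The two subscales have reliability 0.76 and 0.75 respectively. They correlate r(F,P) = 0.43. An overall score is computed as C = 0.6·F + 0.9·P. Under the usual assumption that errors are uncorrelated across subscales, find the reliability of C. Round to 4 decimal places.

0.8232

Var(C) = 0.6² + 0.9² + 2·[0.54·0.43] = 1.17 + 0.4644 = 1.6344.
Because errors are independent across components, Cov(Tᵢ,Tⱼ) = Cov(Xᵢ,Xⱼ); the off-diagonal part of the true-score variance is the same as above.
True-score variance = [0.6²·0.76 + 0.9²·0.75] + 0.4644 = 0.8811 + 0.4644 = 1.3455.
Reliability = 1.3455 / 1.6344 = 0.8232.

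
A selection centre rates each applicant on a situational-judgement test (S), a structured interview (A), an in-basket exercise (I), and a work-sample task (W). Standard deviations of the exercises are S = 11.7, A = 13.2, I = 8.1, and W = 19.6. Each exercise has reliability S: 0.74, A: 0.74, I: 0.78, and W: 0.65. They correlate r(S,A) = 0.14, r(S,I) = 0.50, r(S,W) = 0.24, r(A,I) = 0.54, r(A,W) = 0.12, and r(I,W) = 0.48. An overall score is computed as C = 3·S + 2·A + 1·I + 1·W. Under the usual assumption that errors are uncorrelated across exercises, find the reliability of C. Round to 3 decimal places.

Var(C) = 3²·11.7² + 2²·13.2² + 8.1² + 19.6² + 2·[6·11.7·13.2·0.14 + 3·11.7·8.1·0.50 + 3·11.7·19.6·0.24 + 2·13.2·8.1·0.54 + 2·13.2·19.6·0.12 + 8.1·19.6·0.48] = 2378.74 + 1381.53 = 3760.27.
With uncorrelated errors the cross-covariances are all true-score covariance, so they carry over unchanged; only the diagonal terms shrink to ρᵢσᵢ².
True-score variance = [3²·11.7²·0.74 + 2²·13.2²·0.74 + 8.1²·0.78 + 19.6²·0.65] + 1381.53 = 1728.32 + 1381.53 = 3109.85.
Reliability = 3109.85 / 3760.27 = 0.827.

0.827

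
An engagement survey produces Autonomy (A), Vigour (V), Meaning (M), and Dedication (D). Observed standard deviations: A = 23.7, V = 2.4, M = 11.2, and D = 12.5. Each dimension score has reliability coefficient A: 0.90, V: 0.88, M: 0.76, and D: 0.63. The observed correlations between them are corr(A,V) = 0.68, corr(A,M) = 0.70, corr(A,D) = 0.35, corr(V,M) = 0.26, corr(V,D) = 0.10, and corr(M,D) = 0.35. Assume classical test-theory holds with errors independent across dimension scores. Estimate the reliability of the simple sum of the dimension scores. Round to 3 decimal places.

0.911

Var(A+V+M+D) = 23.7² + 2.4² + 11.2² + 12.5² + 2·[23.7·2.4·0.68 + 23.7·11.2·0.70 + 23.7·12.5·0.35 + 2.4·11.2·0.26 + 2.4·12.5·0.10 + 11.2·12.5·0.35] = 849.14 + 774.325 = 1623.47.
With uncorrelated errors the cross-covariances are all true-score covariance, so they carry over unchanged; only the diagonal terms shrink to ρᵢσᵢ².
True-score variance = [23.7²·0.90 + 2.4²·0.88 + 11.2²·0.76 + 12.5²·0.63] + 774.325 = 704.362 + 774.325 = 1478.69.
Reliability = 1478.69 / 1623.47 = 0.911.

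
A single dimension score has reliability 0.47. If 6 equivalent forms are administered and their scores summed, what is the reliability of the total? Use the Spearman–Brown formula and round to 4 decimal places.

0.8418

ρ_k = kρ / (1 + (k−1)ρ) = 6·0.47 / (1 + 5·0.47) = 2.820 / 3.350 = 0.8418.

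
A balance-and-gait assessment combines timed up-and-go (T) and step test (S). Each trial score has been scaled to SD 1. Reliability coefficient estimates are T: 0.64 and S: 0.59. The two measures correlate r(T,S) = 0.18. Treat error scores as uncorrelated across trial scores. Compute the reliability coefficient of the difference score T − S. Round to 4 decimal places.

Var(T−S) = 1 + 1 − 2·0.18 = 2 − 0.36 = 1.64.
With uncorrelated errors the cross-covariances are all true-score covariance, so they carry over unchanged; only the diagonal terms shrink to ρᵢσᵢ².
True-score variance = [0.64 + 0.59] − 0.36 = 1.23 − 0.36 = 0.87.
Reliability = 0.87 / 1.64 = 0.5305.

0.5305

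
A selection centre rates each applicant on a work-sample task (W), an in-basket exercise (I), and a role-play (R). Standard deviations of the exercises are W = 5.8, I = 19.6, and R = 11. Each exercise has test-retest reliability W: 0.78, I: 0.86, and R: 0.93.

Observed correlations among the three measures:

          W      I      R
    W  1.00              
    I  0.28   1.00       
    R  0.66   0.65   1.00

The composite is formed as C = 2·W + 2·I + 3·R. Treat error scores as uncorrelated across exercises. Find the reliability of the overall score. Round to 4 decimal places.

Var(C) = 2²·5.8² + 2²·19.6² + 3²·11² + 2·[4·5.8·19.6·0.28 + 6·5.8·11·0.66 + 6·19.6·11·0.65] = 2760.2 + 2441.62 = 5201.82.
With uncorrelated errors the cross-covariances are all true-score covariance, so they carry over unchanged; only the diagonal terms shrink to ρᵢσᵢ².
True-score variance = [2²·5.8²·0.78 + 2²·19.6²·0.86 + 3²·11²·0.93] + 2441.62 = 2439.24 + 2441.62 = 4880.86.
Reliability = 4880.86 / 5201.82 = 0.9383.

0.9383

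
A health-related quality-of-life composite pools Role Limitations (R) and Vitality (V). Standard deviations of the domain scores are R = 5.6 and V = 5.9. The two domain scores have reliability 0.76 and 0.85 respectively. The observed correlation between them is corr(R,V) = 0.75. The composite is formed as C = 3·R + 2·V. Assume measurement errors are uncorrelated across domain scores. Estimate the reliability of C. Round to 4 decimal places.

Var(C) = 3²·5.6² + 2²·5.9² + 2·[6·5.6·5.9·0.75] = 421.48 + 297.36 = 718.84.
With uncorrelated errors the cross-covariances are all true-score covariance, so they carry over unchanged; only the diagonal terms shrink to ρᵢσᵢ².
True-score variance = [3²·5.6²·0.76 + 2²·5.9²·0.85] + 297.36 = 332.856 + 297.36 = 630.216.
Reliability = 630.216 / 718.84 = 0.8767.

0.8767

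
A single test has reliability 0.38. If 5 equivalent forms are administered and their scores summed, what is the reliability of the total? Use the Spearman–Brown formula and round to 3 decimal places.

0.754

ρ_k = kρ / (1 + (k−1)ρ) = 5·0.38 / (1 + 4·0.38) = 1.900 / 2.520 = 0.754.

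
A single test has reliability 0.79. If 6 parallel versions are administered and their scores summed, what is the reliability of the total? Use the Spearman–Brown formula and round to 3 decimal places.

ρ_k = kρ / (1 + (k−1)ρ) = 6·0.79 / (1 + 5·0.79) = 4.740 / 4.950 = 0.958.

0.958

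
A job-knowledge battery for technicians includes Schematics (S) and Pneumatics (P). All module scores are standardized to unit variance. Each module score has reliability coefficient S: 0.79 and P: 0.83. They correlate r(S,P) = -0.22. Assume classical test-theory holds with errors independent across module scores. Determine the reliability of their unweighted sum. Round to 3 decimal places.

0.756

Var(S+P) = 2 + 2·[(-0.22)] = 2 − 0.44 = 1.56.
Because errors are independent across components, Cov(Tᵢ,Tⱼ) = Cov(Xᵢ,Xⱼ); the off-diagonal part of the true-score variance is the same as above.
True-score variance = [0.79 + 0.83] − 0.44 = 1.62 − 0.44 = 1.18.
Reliability = 1.18 / 1.56 = 0.756.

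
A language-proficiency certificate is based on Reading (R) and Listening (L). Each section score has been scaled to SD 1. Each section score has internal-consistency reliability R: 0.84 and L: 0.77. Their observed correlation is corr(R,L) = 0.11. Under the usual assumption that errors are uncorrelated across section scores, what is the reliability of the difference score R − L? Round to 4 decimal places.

Var(R−L) = 1 + 1 − 2·0.11 = 2 − 0.22 = 1.78.
Under uncorrelated errors the observed covariances equal the true-score covariances, so only the own-variance terms attenuate.
True-score variance = [0.84 + 0.77] − 0.22 = 1.61 − 0.22 = 1.39.
Reliability = 1.39 / 1.78 = 0.7809.

0.7809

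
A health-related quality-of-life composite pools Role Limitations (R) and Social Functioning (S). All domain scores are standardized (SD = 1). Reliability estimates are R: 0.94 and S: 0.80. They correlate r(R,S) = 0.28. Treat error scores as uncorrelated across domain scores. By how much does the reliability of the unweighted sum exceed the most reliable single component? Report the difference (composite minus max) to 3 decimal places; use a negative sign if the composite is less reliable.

Var(sum) = 2 + 0.56 = 2.56; true-score variance = 1.74 + 0.56 = 2.3; composite reliability = 0.8984.
Max component reliability = 0.9400.
Difference = 0.8984 − 0.9400 = -0.042.

-0.042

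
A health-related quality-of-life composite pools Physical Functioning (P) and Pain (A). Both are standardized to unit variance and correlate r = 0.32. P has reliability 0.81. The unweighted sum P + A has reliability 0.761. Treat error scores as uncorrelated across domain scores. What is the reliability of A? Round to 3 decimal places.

0.559

Var(P+A) = 2 + 2·0.32 = 2.640.
True-score variance = ρ_P + ρ_A + 2·0.32, so 0.761 = (0.81 + ρ_A + 0.64) / 2.640.
ρ_A = 0.761·2.640 − 0.81 − 0.64 = 0.559.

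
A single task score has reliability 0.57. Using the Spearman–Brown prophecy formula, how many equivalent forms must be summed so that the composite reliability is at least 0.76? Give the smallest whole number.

k ≥ ρ*(1−ρ₁)/(ρ₁(1−ρ*)) = 0.76·0.43 / (0.57·0.24) = 2.389.
Smallest integer k = 3.

3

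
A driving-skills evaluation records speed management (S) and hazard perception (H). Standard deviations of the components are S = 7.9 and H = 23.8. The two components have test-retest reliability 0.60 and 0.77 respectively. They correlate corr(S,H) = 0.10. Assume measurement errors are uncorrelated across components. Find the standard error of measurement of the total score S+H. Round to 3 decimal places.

Var(total) = 628.85 + 37.604 = 666.454.
True-score variance = 473.605 + 37.604 = 511.209, so reliability = 0.7671.
Error variance = 666.454 − 511.209 = 155.245; SEM = √155.245 = 12.460.

12.460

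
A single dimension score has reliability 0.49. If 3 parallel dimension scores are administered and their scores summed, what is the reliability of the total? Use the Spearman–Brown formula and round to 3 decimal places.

ρ_k = kρ / (1 + (k−1)ρ) = 3·0.49 / (1 + 2·0.49) = 1.470 / 1.980 = 0.742.

0.742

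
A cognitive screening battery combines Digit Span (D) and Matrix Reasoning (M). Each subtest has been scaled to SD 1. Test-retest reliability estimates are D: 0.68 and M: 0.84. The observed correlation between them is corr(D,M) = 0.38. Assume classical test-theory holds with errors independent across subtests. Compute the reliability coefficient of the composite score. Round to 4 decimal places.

0.8261

Var(D+M) = 2 + 2·[0.38] = 2 + 0.76 = 2.76.
With uncorrelated errors the cross-covariances are all true-score covariance, so they carry over unchanged; only the diagonal terms shrink to ρᵢσᵢ².
True-score variance = [0.68 + 0.84] + 0.76 = 1.52 + 0.76 = 2.28.
Reliability = 2.28 / 2.76 = 0.8261.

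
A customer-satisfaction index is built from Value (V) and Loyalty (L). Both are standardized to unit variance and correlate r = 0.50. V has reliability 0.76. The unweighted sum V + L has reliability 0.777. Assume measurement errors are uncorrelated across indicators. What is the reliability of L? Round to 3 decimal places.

Var(V+L) = 2 + 2·0.50 = 3.000.
True-score variance = ρ_V + ρ_L + 2·0.50, so 0.777 = (0.76 + ρ_L + 1.00) / 3.000.
ρ_L = 0.777·3.000 − 0.76 − 1.00 = 0.571.

0.571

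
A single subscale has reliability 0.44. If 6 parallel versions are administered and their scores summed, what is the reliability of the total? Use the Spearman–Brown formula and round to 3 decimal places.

0.825

ρ_k = kρ / (1 + (k−1)ρ) = 6·0.44 / (1 + 5·0.44) = 2.640 / 3.200 = 0.825.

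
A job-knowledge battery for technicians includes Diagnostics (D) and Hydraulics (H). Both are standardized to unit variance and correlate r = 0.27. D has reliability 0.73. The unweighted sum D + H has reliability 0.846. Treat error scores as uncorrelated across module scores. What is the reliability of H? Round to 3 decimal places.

Var(D+H) = 2 + 2·0.27 = 2.540.
True-score variance = ρ_D + ρ_H + 2·0.27, so 0.846 = (0.73 + ρ_H + 0.54) / 2.540.
ρ_H = 0.846·2.540 − 0.73 − 0.54 = 0.879.

0.879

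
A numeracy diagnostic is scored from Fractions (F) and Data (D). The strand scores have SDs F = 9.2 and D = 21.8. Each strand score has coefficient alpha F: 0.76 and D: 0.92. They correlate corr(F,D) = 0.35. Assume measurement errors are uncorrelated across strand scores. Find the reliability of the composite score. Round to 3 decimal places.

0.917

Var(F+D) = 9.2² + 21.8² + 2·[9.2·21.8·0.35] = 559.88 + 140.392 = 700.272.
Because errors are independent across components, Cov(Tᵢ,Tⱼ) = Cov(Xᵢ,Xⱼ); the off-diagonal part of the true-score variance is the same as above.
True-score variance = [9.2²·0.76 + 21.8²·0.92] + 140.392 = 501.547 + 140.392 = 641.939.
Reliability = 641.939 / 700.272 = 0.917.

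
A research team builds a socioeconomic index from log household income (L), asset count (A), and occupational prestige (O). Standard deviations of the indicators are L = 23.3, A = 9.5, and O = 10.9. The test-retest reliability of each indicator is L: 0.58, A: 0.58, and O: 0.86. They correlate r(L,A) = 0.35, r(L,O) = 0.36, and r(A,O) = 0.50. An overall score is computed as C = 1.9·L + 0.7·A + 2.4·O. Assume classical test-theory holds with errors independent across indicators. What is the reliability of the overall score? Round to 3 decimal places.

0.760

Var(C) = 1.9²·23.3² + 0.7²·9.5² + 2.4²·10.9² + 2·[1.33·23.3·9.5·0.35 + 4.56·23.3·10.9·0.36 + 1.68·9.5·10.9·0.50] = 2688.4 + 1213.88 = 3902.28.
Under uncorrelated errors the observed covariances equal the true-score covariances, so only the own-variance terms attenuate.
True-score variance = [1.9²·23.3²·0.58 + 0.7²·9.5²·0.58 + 2.4²·10.9²·0.86] + 1213.88 = 1750.89 + 1213.88 = 2964.76.
Reliability = 2964.76 / 3902.28 = 0.760.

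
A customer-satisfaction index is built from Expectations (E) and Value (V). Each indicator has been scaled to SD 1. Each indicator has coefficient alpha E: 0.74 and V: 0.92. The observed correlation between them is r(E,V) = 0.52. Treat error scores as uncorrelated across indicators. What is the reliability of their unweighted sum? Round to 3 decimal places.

Var(E+V) = 2 + 2·[0.52] = 2 + 1.04 = 3.04.
Because errors are independent across components, Cov(Tᵢ,Tⱼ) = Cov(Xᵢ,Xⱼ); the off-diagonal part of the true-score variance is the same as above.
True-score variance = [0.74 + 0.92] + 1.04 = 1.66 + 1.04 = 2.7.
Reliability = 2.7 / 3.04 = 0.888.

0.888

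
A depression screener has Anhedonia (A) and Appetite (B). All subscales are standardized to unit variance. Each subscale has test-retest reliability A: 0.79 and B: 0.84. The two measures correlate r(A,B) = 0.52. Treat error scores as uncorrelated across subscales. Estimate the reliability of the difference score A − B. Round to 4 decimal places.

Var(A−B) = 1 + 1 − 2·0.52 = 2 − 1.04 = 0.96.
Because errors are independent across components, Cov(Tᵢ,Tⱼ) = Cov(Xᵢ,Xⱼ); the off-diagonal part of the true-score variance is the same as above.
True-score variance = [0.79 + 0.84] − 1.04 = 1.63 − 1.04 = 0.59.
Reliability = 0.59 / 0.96 = 0.6146.

0.6146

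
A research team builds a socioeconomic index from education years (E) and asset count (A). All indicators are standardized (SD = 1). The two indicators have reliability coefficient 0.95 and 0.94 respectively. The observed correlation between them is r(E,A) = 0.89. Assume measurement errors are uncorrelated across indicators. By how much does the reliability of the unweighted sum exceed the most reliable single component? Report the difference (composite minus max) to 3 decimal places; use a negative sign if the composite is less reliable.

0.021

Var(sum) = 2 + 1.78 = 3.78; true-score variance = 1.89 + 1.78 = 3.67; composite reliability = 0.9709.
Max component reliability = 0.9500.
Difference = 0.9709 − 0.9500 = 0.021.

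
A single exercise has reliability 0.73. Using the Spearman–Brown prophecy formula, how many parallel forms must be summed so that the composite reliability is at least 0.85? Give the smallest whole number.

3

k ≥ ρ*(1−ρ₁)/(ρ₁(1−ρ*)) = 0.85·0.27 / (0.73·0.15) = 2.096.
Smallest integer k = 3.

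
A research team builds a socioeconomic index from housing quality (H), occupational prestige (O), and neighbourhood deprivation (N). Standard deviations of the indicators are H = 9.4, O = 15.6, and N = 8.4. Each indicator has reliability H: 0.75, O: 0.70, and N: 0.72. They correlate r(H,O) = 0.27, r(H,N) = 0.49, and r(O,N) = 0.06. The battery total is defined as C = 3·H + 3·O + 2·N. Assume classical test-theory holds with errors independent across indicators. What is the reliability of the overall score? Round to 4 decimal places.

0.7940

Var(C) = 3²·9.4² + 3²·15.6² + 2²·8.4² + 2·[9·9.4·15.6·0.27 + 6·9.4·8.4·0.49 + 6·15.6·8.4·0.06] = 3267.72 + 1271.3 = 4539.02.
Because errors are independent across components, Cov(Tᵢ,Tⱼ) = Cov(Xᵢ,Xⱼ); the off-diagonal part of the true-score variance is the same as above.
True-score variance = [3²·9.4²·0.75 + 3²·15.6²·0.70 + 2²·8.4²·0.72] + 1271.3 = 2332.81 + 1271.3 = 3604.11.
Reliability = 3604.11 / 4539.02 = 0.7940.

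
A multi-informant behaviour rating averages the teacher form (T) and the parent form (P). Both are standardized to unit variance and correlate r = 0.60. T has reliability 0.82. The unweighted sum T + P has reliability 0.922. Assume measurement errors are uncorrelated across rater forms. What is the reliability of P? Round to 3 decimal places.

0.930

Var(T+P) = 2 + 2·0.60 = 3.200.
True-score variance = ρ_T + ρ_P + 2·0.60, so 0.922 = (0.82 + ρ_P + 1.20) / 3.200.
ρ_P = 0.922·3.200 − 0.82 − 1.20 = 0.930.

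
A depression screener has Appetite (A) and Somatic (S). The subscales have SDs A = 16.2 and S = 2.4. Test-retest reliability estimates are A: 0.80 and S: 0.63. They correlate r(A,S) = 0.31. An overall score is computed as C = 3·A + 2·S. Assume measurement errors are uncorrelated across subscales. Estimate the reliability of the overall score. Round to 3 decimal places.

Var(C) = 3²·16.2² + 2²·2.4² + 2·[6·16.2·2.4·0.31] = 2385 + 144.634 = 2529.63.
With uncorrelated errors the cross-covariances are all true-score covariance, so they carry over unchanged; only the diagonal terms shrink to ρᵢσᵢ².
True-score variance = [3²·16.2²·0.80 + 2²·2.4²·0.63] + 144.634 = 1904.08 + 144.634 = 2048.72.
Reliability = 2048.72 / 2529.63 = 0.810.

0.810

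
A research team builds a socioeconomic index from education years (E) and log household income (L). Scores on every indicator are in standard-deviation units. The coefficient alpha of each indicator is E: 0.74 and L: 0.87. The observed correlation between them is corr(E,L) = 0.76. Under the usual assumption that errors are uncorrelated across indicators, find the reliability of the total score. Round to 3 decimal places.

Var(E+L) = 2 + 2·[0.76] = 2 + 1.52 = 3.52.
Because errors are independent across components, Cov(Tᵢ,Tⱼ) = Cov(Xᵢ,Xⱼ); the off-diagonal part of the true-score variance is the same as above.
True-score variance = [0.74 + 0.87] + 1.52 = 1.61 + 1.52 = 3.13.
Reliability = 3.13 / 3.52 = 0.889.

0.889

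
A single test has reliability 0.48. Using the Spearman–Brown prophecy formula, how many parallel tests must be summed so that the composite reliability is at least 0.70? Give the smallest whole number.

k ≥ ρ*(1−ρ₁)/(ρ₁(1−ρ*)) = 0.70·0.52 / (0.48·0.30) = 2.528.
Smallest integer k = 3.

3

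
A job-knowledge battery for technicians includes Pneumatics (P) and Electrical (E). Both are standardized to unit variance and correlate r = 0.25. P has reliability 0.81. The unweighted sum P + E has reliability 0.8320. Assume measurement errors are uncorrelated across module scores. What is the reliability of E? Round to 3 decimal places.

0.770

Var(P+E) = 2 + 2·0.25 = 2.500.
True-score variance = ρ_P + ρ_E + 2·0.25, so 0.8320 = (0.81 + ρ_E + 0.50) / 2.500.
ρ_E = 0.8320·2.500 − 0.81 − 0.50 = 0.770.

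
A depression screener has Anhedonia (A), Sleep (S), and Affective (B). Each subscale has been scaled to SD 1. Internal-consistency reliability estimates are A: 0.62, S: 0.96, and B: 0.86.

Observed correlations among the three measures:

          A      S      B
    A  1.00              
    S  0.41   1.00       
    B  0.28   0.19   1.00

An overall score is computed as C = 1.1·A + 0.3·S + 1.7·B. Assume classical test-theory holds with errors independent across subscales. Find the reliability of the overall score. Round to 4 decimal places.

0.8478

Var(C) = 1.1² + 0.3² + 1.7² + 2·[0.33·0.41 + 1.87·0.28 + 0.51·0.19] = 4.19 + 1.5116 = 5.7016.
Because errors are independent across components, Cov(Tᵢ,Tⱼ) = Cov(Xᵢ,Xⱼ); the off-diagonal part of the true-score variance is the same as above.
True-score variance = [1.1²·0.62 + 0.3²·0.96 + 1.7²·0.86] + 1.5116 = 3.322 + 1.5116 = 4.8336.
Reliability = 4.8336 / 5.7016 = 0.8478.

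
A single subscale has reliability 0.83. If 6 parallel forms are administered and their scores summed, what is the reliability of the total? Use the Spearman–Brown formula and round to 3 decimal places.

ρ_k = kρ / (1 + (k−1)ρ) = 6·0.83 / (1 + 5·0.83) = 4.980 / 5.150 = 0.967.

0.967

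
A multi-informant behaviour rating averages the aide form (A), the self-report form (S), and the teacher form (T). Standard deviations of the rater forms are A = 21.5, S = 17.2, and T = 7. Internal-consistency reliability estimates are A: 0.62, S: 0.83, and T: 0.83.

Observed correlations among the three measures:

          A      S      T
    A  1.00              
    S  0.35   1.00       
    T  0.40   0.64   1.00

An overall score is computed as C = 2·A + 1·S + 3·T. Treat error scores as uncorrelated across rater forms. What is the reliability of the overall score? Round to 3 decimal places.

Var(C) = 2²·21.5² + 17.2² + 3²·7² + 2·[2·21.5·17.2·0.35 + 6·21.5·7·0.40 + 3·17.2·7·0.64] = 2585.84 + 1702.46 = 4288.3.
Because errors are independent across components, Cov(Tᵢ,Tⱼ) = Cov(Xᵢ,Xⱼ); the off-diagonal part of the true-score variance is the same as above.
True-score variance = [2²·21.5²·0.62 + 17.2²·0.83 + 3²·7²·0.83] + 1702.46 = 1757.96 + 1702.46 = 3460.41.
Reliability = 3460.41 / 4288.3 = 0.807.

0.807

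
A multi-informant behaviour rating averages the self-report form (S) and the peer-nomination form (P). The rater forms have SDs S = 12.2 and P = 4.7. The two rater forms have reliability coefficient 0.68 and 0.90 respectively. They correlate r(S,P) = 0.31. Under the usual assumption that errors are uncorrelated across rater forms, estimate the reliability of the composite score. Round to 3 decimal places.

Var(S+P) = 12.2² + 4.7² + 2·[12.2·4.7·0.31] = 170.93 + 35.5508 = 206.481.
With uncorrelated errors the cross-covariances are all true-score covariance, so they carry over unchanged; only the diagonal terms shrink to ρᵢσᵢ².
True-score variance = [12.2²·0.68 + 4.7²·0.90] + 35.5508 = 121.092 + 35.5508 = 156.643.
Reliability = 156.643 / 206.481 = 0.759.

0.759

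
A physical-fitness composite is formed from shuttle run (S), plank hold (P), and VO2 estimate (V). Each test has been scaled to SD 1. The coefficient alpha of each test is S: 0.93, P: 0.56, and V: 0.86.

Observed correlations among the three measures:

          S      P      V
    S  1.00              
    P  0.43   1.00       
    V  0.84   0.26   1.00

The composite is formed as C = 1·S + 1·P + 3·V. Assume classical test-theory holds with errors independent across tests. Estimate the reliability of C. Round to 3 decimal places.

0.904

Var(C) = 1 + 1 + 3² + 2·[0.43 + 3·0.84 + 3·0.26] = 11 + 7.46 = 18.46.
Under uncorrelated errors the observed covariances equal the true-score covariances, so only the own-variance terms attenuate.
True-score variance = [0.93 + 0.56 + 3²·0.86] + 7.46 = 9.23 + 7.46 = 16.69.
Reliability = 16.69 / 18.46 = 0.904.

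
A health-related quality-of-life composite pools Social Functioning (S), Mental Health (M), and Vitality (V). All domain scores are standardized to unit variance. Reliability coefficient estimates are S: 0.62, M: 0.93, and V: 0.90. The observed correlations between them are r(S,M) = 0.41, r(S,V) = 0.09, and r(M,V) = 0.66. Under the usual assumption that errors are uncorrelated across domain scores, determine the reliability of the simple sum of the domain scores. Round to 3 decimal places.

Var(S+M+V) = 3 + 2·[0.41 + 0.09 + 0.66] = 3 + 2.32 = 5.32.
Because errors are independent across components, Cov(Tᵢ,Tⱼ) = Cov(Xᵢ,Xⱼ); the off-diagonal part of the true-score variance is the same as above.
True-score variance = [0.62 + 0.93 + 0.90] + 2.32 = 2.45 + 2.32 = 4.77.
Reliability = 4.77 / 5.32 = 0.897.

0.897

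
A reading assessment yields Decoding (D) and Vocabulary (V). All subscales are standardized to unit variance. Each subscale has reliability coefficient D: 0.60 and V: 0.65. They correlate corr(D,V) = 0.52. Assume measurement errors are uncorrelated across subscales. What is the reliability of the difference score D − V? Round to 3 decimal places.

0.219

Var(D−V) = 1 + 1 − 2·0.52 = 2 − 1.04 = 0.96.
With uncorrelated errors the cross-covariances are all true-score covariance, so they carry over unchanged; only the diagonal terms shrink to ρᵢσᵢ².
True-score variance = [0.60 + 0.65] − 1.04 = 1.25 − 1.04 = 0.21.
Reliability = 0.21 / 0.96 = 0.219.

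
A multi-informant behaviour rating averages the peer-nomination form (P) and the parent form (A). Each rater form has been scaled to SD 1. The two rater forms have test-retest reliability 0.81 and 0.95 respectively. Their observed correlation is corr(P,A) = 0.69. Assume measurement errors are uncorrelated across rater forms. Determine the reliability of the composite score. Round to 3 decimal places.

Var(P+A) = 2 + 2·[0.69] = 2 + 1.38 = 3.38.
Under uncorrelated errors the observed covariances equal the true-score covariances, so only the own-variance terms attenuate.
True-score variance = [0.81 + 0.95] + 1.38 = 1.76 + 1.38 = 3.14.
Reliability = 3.14 / 3.38 = 0.929.

0.929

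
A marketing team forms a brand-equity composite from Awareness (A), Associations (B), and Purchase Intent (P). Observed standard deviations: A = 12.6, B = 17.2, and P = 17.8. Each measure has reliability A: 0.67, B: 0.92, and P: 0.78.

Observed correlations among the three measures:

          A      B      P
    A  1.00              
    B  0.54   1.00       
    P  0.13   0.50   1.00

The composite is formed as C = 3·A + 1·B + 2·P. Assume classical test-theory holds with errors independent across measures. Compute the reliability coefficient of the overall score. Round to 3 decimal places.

Var(C) = 3²·12.6² + 17.2² + 2²·17.8² + 2·[3·12.6·17.2·0.54 + 6·12.6·17.8·0.13 + 2·17.2·17.8·0.50] = 2992.04 + 1664.37 = 4656.41.
Under uncorrelated errors the observed covariances equal the true-score covariances, so only the own-variance terms attenuate.
True-score variance = [3²·12.6²·0.67 + 17.2²·0.92 + 2²·17.8²·0.78] + 1664.37 = 2218.04 + 1664.37 = 3882.41.
Reliability = 3882.41 / 4656.41 = 0.834.

0.834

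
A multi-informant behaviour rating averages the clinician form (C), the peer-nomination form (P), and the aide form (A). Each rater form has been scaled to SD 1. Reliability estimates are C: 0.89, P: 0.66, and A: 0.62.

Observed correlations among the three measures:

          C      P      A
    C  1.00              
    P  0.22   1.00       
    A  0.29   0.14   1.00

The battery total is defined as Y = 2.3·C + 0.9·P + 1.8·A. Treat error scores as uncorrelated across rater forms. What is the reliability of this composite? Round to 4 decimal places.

Var(Y) = 2.3² + 0.9² + 1.8² + 2·[2.07·0.22 + 4.14·0.29 + 1.62·0.14] = 9.34 + 3.7656 = 13.1056.
With uncorrelated errors the cross-covariances are all true-score covariance, so they carry over unchanged; only the diagonal terms shrink to ρᵢσᵢ².
True-score variance = [2.3²·0.89 + 0.9²·0.66 + 1.8²·0.62] + 3.7656 = 7.2515 + 3.7656 = 11.0171.
Reliability = 11.0171 / 13.1056 = 0.8406.

0.8406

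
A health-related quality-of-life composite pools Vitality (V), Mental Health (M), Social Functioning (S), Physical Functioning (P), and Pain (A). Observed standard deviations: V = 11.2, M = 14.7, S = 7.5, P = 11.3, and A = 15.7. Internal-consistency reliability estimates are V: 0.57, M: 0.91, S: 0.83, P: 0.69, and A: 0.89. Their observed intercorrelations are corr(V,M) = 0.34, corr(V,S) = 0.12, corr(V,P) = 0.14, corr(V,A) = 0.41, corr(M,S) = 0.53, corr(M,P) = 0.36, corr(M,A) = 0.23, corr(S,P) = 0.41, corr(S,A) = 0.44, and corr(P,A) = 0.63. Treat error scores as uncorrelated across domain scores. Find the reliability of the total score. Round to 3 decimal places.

0.918

Var(V+M+S+P+A) = 11.2² + 14.7² + 7.5² + 11.3² + 15.7² + 2·[11.2·14.7·0.34 + 11.2·7.5·0.12 + 11.2·11.3·0.14 + 11.2·15.7·0.41 + 14.7·7.5·0.53 + 14.7·11.3·0.36 + 14.7·15.7·0.23 + 7.5·11.3·0.41 + 7.5·15.7·0.44 + 11.3·15.7·0.63] = 771.96 + 1051.02 = 1822.98.
With uncorrelated errors the cross-covariances are all true-score covariance, so they carry over unchanged; only the diagonal terms shrink to ρᵢσᵢ².
True-score variance = [11.2²·0.57 + 14.7²·0.91 + 7.5²·0.83 + 11.3²·0.69 + 15.7²·0.89] + 1051.02 = 622.312 + 1051.02 = 1673.33.
Reliability = 1673.33 / 1822.98 = 0.918.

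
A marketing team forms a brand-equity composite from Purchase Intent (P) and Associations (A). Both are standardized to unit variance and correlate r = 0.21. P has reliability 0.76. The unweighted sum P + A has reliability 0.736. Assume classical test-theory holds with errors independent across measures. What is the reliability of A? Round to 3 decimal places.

0.601

Var(P+A) = 2 + 2·0.21 = 2.420.
True-score variance = ρ_P + ρ_A + 2·0.21, so 0.736 = (0.76 + ρ_A + 0.42) / 2.420.
ρ_A = 0.736·2.420 − 0.76 − 0.42 = 0.601.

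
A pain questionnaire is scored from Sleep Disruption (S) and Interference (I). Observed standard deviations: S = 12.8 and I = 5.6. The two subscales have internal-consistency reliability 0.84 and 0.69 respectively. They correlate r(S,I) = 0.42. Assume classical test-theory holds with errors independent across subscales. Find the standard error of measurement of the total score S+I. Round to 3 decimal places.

Var(total) = 195.2 + 60.2112 = 255.411.
True-score variance = 159.264 + 60.2112 = 219.475, so reliability = 0.8593.
Error variance = 255.411 − 219.475 = 35.936; SEM = √35.936 = 5.995.

5.995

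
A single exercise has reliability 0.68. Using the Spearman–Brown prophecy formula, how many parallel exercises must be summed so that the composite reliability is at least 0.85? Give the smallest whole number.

k ≥ ρ*(1−ρ₁)/(ρ₁(1−ρ*)) = 0.85·0.32 / (0.68·0.15) = 2.667.
Smallest integer k = 3.

3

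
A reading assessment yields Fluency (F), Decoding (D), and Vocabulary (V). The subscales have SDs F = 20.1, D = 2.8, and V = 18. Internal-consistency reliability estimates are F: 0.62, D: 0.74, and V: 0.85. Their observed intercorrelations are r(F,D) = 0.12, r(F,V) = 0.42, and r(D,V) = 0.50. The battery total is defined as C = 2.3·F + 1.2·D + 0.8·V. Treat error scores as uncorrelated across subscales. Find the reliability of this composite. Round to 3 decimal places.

Var(C) = 2.3²·20.1² + 1.2²·2.8² + 0.8²·18² + 2·[2.76·20.1·2.8·0.12 + 1.84·20.1·18·0.42 + 0.96·2.8·18·0.50] = 2355.86 + 644.862 = 3000.72.
Under uncorrelated errors the observed covariances equal the true-score covariances, so only the own-variance terms attenuate.
True-score variance = [2.3²·20.1²·0.62 + 1.2²·2.8²·0.74 + 0.8²·18²·0.85] + 644.862 = 1509.68 + 644.862 = 2154.54.
Reliability = 2154.54 / 3000.72 = 0.718.

0.718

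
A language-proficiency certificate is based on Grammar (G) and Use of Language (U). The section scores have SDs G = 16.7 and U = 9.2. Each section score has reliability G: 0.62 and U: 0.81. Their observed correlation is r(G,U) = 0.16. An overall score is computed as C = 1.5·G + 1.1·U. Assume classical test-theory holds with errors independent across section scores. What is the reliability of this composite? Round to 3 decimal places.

0.682

Var(C) = 1.5²·16.7² + 1.1²·9.2² + 2·[1.65·16.7·9.2·0.16] = 729.917 + 81.1219 = 811.039.
Because errors are independent across components, Cov(Tᵢ,Tⱼ) = Cov(Xᵢ,Xⱼ); the off-diagonal part of the true-score variance is the same as above.
True-score variance = [1.5²·16.7²·0.62 + 1.1²·9.2²·0.81] + 81.1219 = 472.007 + 81.1219 = 553.129.
Reliability = 553.129 / 811.039 = 0.682.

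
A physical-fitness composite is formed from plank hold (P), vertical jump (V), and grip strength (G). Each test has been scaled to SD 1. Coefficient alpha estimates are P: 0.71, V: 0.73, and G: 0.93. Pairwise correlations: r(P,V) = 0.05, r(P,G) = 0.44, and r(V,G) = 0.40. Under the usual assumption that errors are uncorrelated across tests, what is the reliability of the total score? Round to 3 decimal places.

Var(P+V+G) = 3 + 2·[0.05 + 0.44 + 0.40] = 3 + 1.78 = 4.78.
Because errors are independent across components, Cov(Tᵢ,Tⱼ) = Cov(Xᵢ,Xⱼ); the off-diagonal part of the true-score variance is the same as above.
True-score variance = [0.71 + 0.73 + 0.93] + 1.78 = 2.37 + 1.78 = 4.15.
Reliability = 4.15 / 4.78 = 0.868.

0.868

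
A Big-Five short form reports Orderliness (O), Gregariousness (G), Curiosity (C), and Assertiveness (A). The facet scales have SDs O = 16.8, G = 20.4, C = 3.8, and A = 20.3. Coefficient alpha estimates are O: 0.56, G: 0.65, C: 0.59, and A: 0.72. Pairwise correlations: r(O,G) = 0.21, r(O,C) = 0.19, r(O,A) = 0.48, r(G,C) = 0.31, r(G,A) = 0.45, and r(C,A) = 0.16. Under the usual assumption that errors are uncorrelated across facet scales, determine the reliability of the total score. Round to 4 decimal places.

Var(O+G+C+A) = 16.8² + 20.4² + 3.8² + 20.3² + 2·[16.8·20.4·0.21 + 16.8·3.8·0.19 + 16.8·20.3·0.48 + 20.4·3.8·0.31 + 20.4·20.3·0.45 + 3.8·20.3·0.16] = 1124.93 + 941.055 = 2065.99.
Under uncorrelated errors the observed covariances equal the true-score covariances, so only the own-variance terms attenuate.
True-score variance = [16.8²·0.56 + 20.4²·0.65 + 3.8²·0.59 + 20.3²·0.72] + 941.055 = 733.783 + 941.055 = 1674.84.
Reliability = 1674.84 / 2065.99 = 0.8107.

0.8107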